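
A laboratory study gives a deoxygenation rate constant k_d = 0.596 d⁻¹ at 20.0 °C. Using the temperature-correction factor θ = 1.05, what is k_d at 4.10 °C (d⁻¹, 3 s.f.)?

k_d ≈ 0.274 d⁻¹

k_d(T₂) = k_d(T₁) · θ^(T₂−T₁) = 0.596 × 1.05^(4.10−20.0)
= 0.596 × 1.05^-15.9 = 0.596 × 0.4604 = 0.2744 d⁻¹.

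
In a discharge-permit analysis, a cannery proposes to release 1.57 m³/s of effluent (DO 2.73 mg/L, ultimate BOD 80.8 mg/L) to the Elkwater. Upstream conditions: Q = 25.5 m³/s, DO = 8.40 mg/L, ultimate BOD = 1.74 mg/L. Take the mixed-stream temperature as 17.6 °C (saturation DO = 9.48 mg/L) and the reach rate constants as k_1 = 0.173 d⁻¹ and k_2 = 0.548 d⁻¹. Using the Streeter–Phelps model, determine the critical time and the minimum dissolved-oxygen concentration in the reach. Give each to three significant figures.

Mixed DO = (25.5×8.40 + 1.57×2.73)/(25.5+1.57) = 218.5/27.07 = 8.071 mg/L.
Mixed L₀ = (25.5×1.74 + 1.57×80.8)/(27.07) = 171.2/27.07 = 6.325 mg/L.
Initial deficit D₀ = C_s − DO₀ = 9.48 − 8.071 = 1.409 mg/L.
t_c = (1/0.3750) ln[(0.548/0.173)(1 − 1.409×0.3750/(0.173×6.325))] = 2.667 × ln(1.638) = 1.316 d.
D_c = (0.173/0.548) × 6.325 × e^(−0.173×1.316) = 0.3157 × 6.325 × 0.7963 = 1.590 mg/L.
Minimum DO = 9.48 − 1.590 = 7.890 mg/L.

t_c ≈ 1.32 d; minimum DO ≈ 7.89 mg/L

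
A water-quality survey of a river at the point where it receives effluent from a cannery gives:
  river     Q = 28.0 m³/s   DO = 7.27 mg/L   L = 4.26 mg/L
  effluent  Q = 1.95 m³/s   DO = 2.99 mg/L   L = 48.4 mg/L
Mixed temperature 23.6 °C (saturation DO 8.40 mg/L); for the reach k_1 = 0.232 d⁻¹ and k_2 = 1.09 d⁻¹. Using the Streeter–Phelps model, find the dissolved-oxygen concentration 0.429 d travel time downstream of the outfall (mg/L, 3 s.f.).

DO ≈ 6.98 mg/L

Mixed DO = (28.0×7.27 + 1.95×2.99)/(28.0+1.95) = 209.4/29.95 = 6.991 mg/L.
Mixed L₀ = (28.0×4.26 + 1.95×48.4)/(29.95) = 213.7/29.95 = 7.134 mg/L.
Initial deficit D₀ = C_s − DO₀ = 8.40 − 6.991 = 1.409 mg/L.
D(0.429) = [0.232×7.134/(1.09−0.232)](e^(−0.232×0.429) − e^(−1.09×0.429)) + 1.409 e^(−1.09×0.429)
= 1.929 × (0.9053 − 0.6265) + 1.409 × 0.6265 = 1.420 mg/L.
DO = 8.40 − 1.420 = 6.980 mg/L.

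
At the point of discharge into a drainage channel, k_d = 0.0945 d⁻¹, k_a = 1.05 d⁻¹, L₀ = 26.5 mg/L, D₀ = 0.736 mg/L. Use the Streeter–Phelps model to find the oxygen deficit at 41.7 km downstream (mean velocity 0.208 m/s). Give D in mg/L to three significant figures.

D ≈ 1.94 mg/L

Travel time t = x/v = 41.7 km / (0.208 m/s) = 41700 m / 0.208 m/s = 200500 s = 2.320 d.
k_d L₀/(k_a−k_d) = 0.0945×26.5/(1.05−0.0945) = 2.504/0.9555 = 2.621 mg/L.
e^(−k_d t) = e^(−0.0945×2.320) = 0.8031; e^(−k_a t) = e^(−1.05×2.320) = 0.08748.
D = 2.621 × (0.8031 − 0.08748) + 0.736 × 0.08748 = 1.876 + 0.06438 = 1.940 mg/L.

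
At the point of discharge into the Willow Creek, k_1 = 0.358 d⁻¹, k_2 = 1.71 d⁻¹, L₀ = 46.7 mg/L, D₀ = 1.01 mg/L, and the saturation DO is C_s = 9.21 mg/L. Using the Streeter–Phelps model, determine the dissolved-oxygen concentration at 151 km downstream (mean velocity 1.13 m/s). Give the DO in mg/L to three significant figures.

DO ≈ 2.91 mg/L

Travel time t = x/v = 151 km / (1.13 m/s) = 151000 m / 1.13 m/s = 133600 s = 1.547 d.
k_1 L₀/(k_2−k_1) = 0.358×46.7/(1.71−0.358) = 16.72/1.352 = 12.37 mg/L.
e^(−k_1 t) = e^(−0.358×1.547) = 0.5748; e^(−k_2 t) = e^(−1.71×1.547) = 0.07102.
D = 12.37 × (0.5748 − 0.07102) + 1.01 × 0.07102 = 6.230 + 0.07173 = 6.302 mg/L.
DO = C_s − D = 9.21 − 6.302 = 2.908 mg/L.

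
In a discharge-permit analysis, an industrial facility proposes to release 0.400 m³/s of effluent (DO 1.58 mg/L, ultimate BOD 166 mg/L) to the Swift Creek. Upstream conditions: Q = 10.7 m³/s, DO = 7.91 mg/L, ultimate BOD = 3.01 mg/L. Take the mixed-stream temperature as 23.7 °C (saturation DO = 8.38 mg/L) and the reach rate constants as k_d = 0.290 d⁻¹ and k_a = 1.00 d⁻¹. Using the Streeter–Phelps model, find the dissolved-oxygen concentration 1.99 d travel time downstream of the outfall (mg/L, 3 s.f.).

DO ≈ 6.74 mg/L

Mixed DO = (10.7×7.91 + 0.400×1.58)/(10.7+0.400) = 85.27/11.10 = 7.682 mg/L.
Mixed L₀ = (10.7×3.01 + 0.400×166)/(11.10) = 98.61/11.10 = 8.884 mg/L.
Initial deficit D₀ = C_s − DO₀ = 8.38 − 7.682 = 0.6981 mg/L.
D(1.99) = [0.290×8.884/(1.00−0.290)](e^(−0.290×1.99) − e^(−1.00×1.99)) + 0.6981 e^(−1.00×1.99)
= 3.628 × (0.5615 − 0.1367) + 0.6981 × 0.1367 = 1.637 mg/L.
DO = 8.38 − 1.637 = 6.743 mg/L.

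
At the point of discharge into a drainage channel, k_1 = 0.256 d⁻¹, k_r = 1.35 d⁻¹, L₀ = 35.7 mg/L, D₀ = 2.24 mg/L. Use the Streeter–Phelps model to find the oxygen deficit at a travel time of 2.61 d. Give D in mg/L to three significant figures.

D ≈ 4.10 mg/L

k_1 L₀/(k_r−k_1) = 0.256×35.7/(1.35−0.256) = 9.139/1.094 = 8.354 mg/L.
e^(−k_1 t) = e^(−0.256×2.610) = 0.5127; e^(−k_r t) = e^(−1.35×2.610) = 0.02950.
D = 8.354 × (0.5127 − 0.02950) + 2.24 × 0.02950 = 4.036 + 0.06607 = 4.102 mg/L.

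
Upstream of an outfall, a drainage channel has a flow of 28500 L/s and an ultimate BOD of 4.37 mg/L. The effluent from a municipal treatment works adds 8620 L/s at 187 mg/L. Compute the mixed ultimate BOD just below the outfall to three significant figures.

46.8 mg/L

Flow-weighted mixing: C = (Q_r C_r + Q_w C_w)/(Q_r + Q_w)
= (28500×4.37 + 8620×187)/(28500 + 8620) = 1.736×10^6/37120 = 46.78 mg/L.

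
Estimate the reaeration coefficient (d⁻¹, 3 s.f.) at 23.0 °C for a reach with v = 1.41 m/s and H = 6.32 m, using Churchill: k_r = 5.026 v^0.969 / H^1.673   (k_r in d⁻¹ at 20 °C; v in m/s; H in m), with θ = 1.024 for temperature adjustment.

k_r ≈ 0.344 d⁻¹

k_r(20) = 5.026 × 1.41^0.969 / 6.32^1.673 = 5.026 × 1.395 / 21.86 = 0.3208 d⁻¹.
k_r(23.0) = 0.3208 × 1.024^(23.0−20) = 0.3208 × 1.074 = 0.3444 d⁻¹.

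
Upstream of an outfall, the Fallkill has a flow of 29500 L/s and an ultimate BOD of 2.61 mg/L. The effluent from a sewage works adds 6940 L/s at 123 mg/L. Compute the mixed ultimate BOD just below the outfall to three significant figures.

Flow-weighted mixing: C = (Q_r C_r + Q_w C_w)/(Q_r + Q_w)
= (29500×2.61 + 6940×123)/(29500 + 6940) = 930600/36440 = 25.54 mg/L.

25.5 mg/L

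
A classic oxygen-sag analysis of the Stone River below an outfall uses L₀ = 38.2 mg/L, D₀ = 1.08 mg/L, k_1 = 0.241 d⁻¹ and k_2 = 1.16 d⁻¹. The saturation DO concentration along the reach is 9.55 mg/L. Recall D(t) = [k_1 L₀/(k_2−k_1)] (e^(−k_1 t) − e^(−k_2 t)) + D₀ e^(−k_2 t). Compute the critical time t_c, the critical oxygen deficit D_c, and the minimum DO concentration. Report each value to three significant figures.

t_c ≈ 1.59 d; D_c ≈ 5.42 mg/L; min DO ≈ 4.13 mg/L

t_c = [1/(k_2−k_1)] ln[(k_2/k_1)(1 − D₀(k_2−k_1)/(k_1 L₀))]
= [1/(1.16−0.241)] ln[(1.16/0.241)(1 − 1.08×0.9190/(0.241×38.2))]
= (1/0.9190) ln[4.813 × 0.8922] = 1.088 × ln(4.294) = 1.088 × 1.457 = 1.586 d.
D_c = (k_1/k_2) L₀ e^(−k_1 t_c) = (0.241/1.16) × 38.2 × e^(−0.241×1.586) = 0.2078 × 38.2 × 0.6824 = 5.416 mg/L.
Minimum DO = C_s − D_c = 9.55 − 5.416 = 4.134 mg/L.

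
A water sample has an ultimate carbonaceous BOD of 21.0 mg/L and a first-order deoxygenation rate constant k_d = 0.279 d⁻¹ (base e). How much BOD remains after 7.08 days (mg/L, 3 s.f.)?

L ≈ 2.91 mg/L

L_t = L₀ e^(−k_d t) = 21.0 × e^(−0.279×7.08) = 21.0 × 0.1387 = 2.913 mg/L.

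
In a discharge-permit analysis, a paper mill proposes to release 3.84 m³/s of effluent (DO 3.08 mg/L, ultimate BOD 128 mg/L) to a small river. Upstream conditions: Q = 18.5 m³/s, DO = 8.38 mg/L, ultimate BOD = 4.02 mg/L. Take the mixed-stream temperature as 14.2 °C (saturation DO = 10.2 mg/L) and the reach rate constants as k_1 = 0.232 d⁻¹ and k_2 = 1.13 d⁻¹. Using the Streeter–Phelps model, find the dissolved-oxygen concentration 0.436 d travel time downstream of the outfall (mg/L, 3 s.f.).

DO ≈ 6.62 mg/L

Mixed DO = (18.5×8.38 + 3.84×3.08)/(18.5+3.84) = 166.9/22.34 = 7.469 mg/L.
Mixed L₀ = (18.5×4.02 + 3.84×128)/(22.34) = 565.9/22.34 = 25.33 mg/L.
Initial deficit D₀ = C_s − DO₀ = 10.2 − 7.469 = 2.731 mg/L.
D(0.436) = [0.232×25.33/(1.13−0.232)](e^(−0.232×0.436) − e^(−1.13×0.436)) + 2.731 e^(−1.13×0.436)
= 6.544 × (0.9038 − 0.6110) + 2.731 × 0.6110 = 3.585 mg/L.
DO = 10.2 − 3.585 = 6.615 mg/L.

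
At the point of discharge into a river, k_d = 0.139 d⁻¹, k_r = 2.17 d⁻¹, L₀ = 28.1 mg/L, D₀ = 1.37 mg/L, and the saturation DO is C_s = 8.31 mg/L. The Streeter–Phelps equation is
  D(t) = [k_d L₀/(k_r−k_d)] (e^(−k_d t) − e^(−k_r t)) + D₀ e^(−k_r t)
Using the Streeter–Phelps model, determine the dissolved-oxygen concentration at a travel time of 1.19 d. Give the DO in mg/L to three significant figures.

k_d L₀/(k_r−k_d) = 0.139×28.1/(2.17−0.139) = 3.906/2.031 = 1.923 mg/L.
e^(−k_d t) = e^(−0.139×1.190) = 0.8475; e^(−k_r t) = e^(−2.17×1.190) = 0.07560.
D = 1.923 × (0.8475 − 0.07560) + 1.37 × 0.07560 = 1.485 + 0.1036 = 1.588 mg/L.
DO = C_s − D = 8.31 − 1.588 = 6.722 mg/L.

DO ≈ 6.72 mg/L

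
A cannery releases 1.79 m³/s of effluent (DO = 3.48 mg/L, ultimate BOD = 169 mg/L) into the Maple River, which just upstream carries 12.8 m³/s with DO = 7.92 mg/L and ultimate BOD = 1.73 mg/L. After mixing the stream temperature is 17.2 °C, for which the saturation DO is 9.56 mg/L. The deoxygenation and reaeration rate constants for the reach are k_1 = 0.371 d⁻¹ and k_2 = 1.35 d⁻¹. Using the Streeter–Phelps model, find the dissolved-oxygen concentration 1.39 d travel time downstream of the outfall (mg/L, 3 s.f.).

DO ≈ 5.48 mg/L

Mixed DO = (12.8×7.92 + 1.79×3.48)/(12.8+1.79) = 107.6/14.59 = 7.375 mg/L.
Mixed L₀ = (12.8×1.73 + 1.79×169)/(14.59) = 324.7/14.59 = 22.25 mg/L.
Initial deficit D₀ = C_s − DO₀ = 9.56 − 7.375 = 2.185 mg/L.
D(1.39) = [0.371×22.25/(1.35−0.371)](e^(−0.371×1.39) − e^(−1.35×1.39)) + 2.185 e^(−1.35×1.39)
= 8.433 × (0.5971 − 0.1531) + 2.185 × 0.1531 = 4.078 mg/L.
DO = 9.56 − 4.078 = 5.482 mg/L.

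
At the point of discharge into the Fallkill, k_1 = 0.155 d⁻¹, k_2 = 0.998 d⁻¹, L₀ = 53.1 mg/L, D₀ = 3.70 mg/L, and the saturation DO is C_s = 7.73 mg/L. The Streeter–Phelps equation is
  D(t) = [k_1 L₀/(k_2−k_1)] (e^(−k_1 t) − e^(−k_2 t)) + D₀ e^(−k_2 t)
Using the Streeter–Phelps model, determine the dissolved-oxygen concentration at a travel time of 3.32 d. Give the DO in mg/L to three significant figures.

k_1 L₀/(k_2−k_1) = 0.155×53.1/(0.998−0.155) = 8.231/0.8430 = 9.763 mg/L.
e^(−k_1 t) = e^(−0.155×3.320) = 0.5977; e^(−k_2 t) = e^(−0.998×3.320) = 0.03639.
D = 9.763 × (0.5977 − 0.03639) + 3.70 × 0.03639 = 5.481 + 0.1347 = 5.615 mg/L.
DO = C_s − D = 7.73 − 5.615 = 2.115 mg/L.

DO ≈ 2.11 mg/L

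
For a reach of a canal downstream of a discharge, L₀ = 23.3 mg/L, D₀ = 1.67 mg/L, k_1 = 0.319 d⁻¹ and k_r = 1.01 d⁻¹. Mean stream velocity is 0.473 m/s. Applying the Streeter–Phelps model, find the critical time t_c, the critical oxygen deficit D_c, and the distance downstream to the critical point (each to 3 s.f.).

t_c ≈ 1.42 d; D_c ≈ 4.67 mg/L; x_c ≈ 58.2 km

With k_r/k_1 = 3.166 and 1 − D₀(k_r−k_1)/(k_1 L₀) = 0.8447,
t_c = ln(3.166 × 0.8447) / (1.01 − 0.319) = ln(2.675) / 0.6910 = 0.9838/0.6910 = 1.424 d.
L(t_c) = L₀ e^(−k_1 t_c) = 23.3 × 0.6350 = 14.79 mg/L, and at the critical point k_r D_c = k_1 L, so D_c = (0.319/1.01) × 14.79 = 4.673 mg/L.
x_c = v t_c = 0.473 m/s × 1.424 d × 86400 s/d = 58180 m ≈ 58.2 km.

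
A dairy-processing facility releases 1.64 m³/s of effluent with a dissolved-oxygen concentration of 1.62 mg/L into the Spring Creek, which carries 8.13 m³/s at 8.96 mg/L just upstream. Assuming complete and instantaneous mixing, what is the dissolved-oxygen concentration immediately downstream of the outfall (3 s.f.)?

Flow-weighted mixing: C = (Q_r C_r + Q_w C_w)/(Q_r + Q_w)
= (8.13×8.96 + 1.64×1.62)/(8.13 + 1.64) = 75.50/9.770 = 7.728 mg/L.

7.73 mg/L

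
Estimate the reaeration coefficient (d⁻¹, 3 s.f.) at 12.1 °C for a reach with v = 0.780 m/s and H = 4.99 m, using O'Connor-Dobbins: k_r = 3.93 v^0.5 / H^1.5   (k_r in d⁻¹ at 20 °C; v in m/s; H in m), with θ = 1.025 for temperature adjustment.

k_r ≈ 0.256 d⁻¹

k_r(20) = 3.93 × 0.780^0.5 / 4.99^1.5 = 3.93 × 0.8832 / 11.15 = 0.3114 d⁻¹.
k_r(12.1) = 0.3114 × 1.025^(12.1−20) = 0.3114 × 0.8228 = 0.2562 d⁻¹.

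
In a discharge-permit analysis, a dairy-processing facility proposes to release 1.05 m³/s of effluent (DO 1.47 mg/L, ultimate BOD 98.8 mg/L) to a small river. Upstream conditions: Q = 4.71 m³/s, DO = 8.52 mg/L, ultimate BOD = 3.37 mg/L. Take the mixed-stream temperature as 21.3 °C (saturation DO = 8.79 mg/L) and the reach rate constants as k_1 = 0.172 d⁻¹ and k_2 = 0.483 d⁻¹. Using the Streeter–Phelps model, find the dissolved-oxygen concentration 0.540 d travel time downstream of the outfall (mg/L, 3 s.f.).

DO ≈ 5.97 mg/L

Mixed DO = (4.71×8.52 + 1.05×1.47)/(4.71+1.05) = 41.67/5.760 = 7.235 mg/L.
Mixed L₀ = (4.71×3.37 + 1.05×98.8)/(5.760) = 119.6/5.760 = 20.77 mg/L.
Initial deficit D₀ = C_s − DO₀ = 8.79 − 7.235 = 1.555 mg/L.
D(0.540) = [0.172×20.77/(0.483−0.172)](e^(−0.172×0.540) − e^(−0.483×0.540)) + 1.555 e^(−0.483×0.540)
= 11.48 × (0.9113 − 0.7704) + 1.555 × 0.7704 = 2.816 mg/L.
DO = 8.79 − 2.816 = 5.974 mg/L.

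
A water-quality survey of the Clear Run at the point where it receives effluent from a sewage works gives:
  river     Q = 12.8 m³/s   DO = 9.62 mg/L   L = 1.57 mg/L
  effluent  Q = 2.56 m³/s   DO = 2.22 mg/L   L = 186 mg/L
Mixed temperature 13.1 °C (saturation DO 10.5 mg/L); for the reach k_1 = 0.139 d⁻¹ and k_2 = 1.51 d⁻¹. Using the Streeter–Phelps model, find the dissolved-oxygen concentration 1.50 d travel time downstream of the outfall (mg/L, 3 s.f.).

DO ≈ 7.96 mg/L

Mixed DO = (12.8×9.62 + 2.56×2.22)/(12.8+2.56) = 128.8/15.36 = 8.387 mg/L.
Mixed L₀ = (12.8×1.57 + 2.56×186)/(15.36) = 496.3/15.36 = 32.31 mg/L.
Initial deficit D₀ = C_s − DO₀ = 10.5 − 8.387 = 2.113 mg/L.
D(1.50) = [0.139×32.31/(1.51−0.139)](e^(−0.139×1.50) − e^(−1.51×1.50)) + 2.113 e^(−1.51×1.50)
= 3.276 × (0.8118 − 0.1038) + 2.113 × 0.1038 = 2.538 mg/L.
DO = 10.5 − 2.538 = 7.962 mg/L.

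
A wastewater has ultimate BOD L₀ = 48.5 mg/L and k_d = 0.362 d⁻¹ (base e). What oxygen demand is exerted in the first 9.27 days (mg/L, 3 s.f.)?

y ≈ 46.8 mg/L

y_t = L₀(1 − e^(−k_d t)) = 48.5 × (1 − e^(−0.362×9.27))
= 48.5 × (1 − 0.03488) = 48.5 × 0.9651 = 46.81 mg/L.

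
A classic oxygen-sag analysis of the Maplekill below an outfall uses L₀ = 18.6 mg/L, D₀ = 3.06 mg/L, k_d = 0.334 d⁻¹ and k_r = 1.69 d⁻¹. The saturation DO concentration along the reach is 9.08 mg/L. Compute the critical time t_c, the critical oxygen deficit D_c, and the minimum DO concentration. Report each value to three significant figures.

At the critical point dD/dt = 0, so k_d L₀ e^(−k_d t) = k_r D. Substituting D(t) from the Streeter–Phelps equation and solving for t gives
t_c = ln[(k_r/k_d)(1 − D₀(k_r−k_d)/(k_d L₀))] / (k_r−k_d).
Here k_r−k_d = 1.356 d⁻¹ and 1 − D₀(k_r−k_d)/(k_d L₀) = 1 − 3.06×1.356/(0.334×18.6) = 0.3321, so
t_c = ln(5.060 × 0.3321) / 1.356 = 0.5190 / 1.356 = 0.3827 d.
D_c = (k_d/k_r) L₀ e^(−k_d t_c) = (0.334/1.69) × 18.6 × e^(−0.334×0.3827) = 0.1976 × 18.6 × 0.8800 = 3.235 mg/L.
Minimum DO = C_s − D_c = 9.08 − 3.235 = 5.845 mg/L.

t_c ≈ 0.383 d; D_c ≈ 3.23 mg/L; min DO ≈ 5.85 mg/L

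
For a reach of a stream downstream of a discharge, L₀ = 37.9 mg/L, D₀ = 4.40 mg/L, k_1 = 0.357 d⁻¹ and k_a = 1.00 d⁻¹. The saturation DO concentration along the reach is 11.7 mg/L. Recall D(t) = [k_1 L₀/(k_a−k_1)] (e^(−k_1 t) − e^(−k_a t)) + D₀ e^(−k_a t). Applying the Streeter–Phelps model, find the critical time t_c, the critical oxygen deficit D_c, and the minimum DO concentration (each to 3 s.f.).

t_c ≈ 1.24 d; D_c ≈ 8.70 mg/L; min DO ≈ 3.00 mg/L

t_c = [1/(k_a−k_1)] ln[(k_a/k_1)(1 − D₀(k_a−k_1)/(k_1 L₀))]
= [1/(1.00−0.357)] ln[(1.00/0.357)(1 − 4.40×0.6430/(0.357×37.9))]
= (1/0.6430) ln[2.801 × 0.7909] = 1.555 × ln(2.215) = 1.555 × 0.7954 = 1.237 d.
L(t_c) = L₀ e^(−k_1 t_c) = 37.9 × 0.6430 = 24.37 mg/L, and at the critical point k_a D_c = k_1 L, so D_c = (0.357/1.00) × 24.37 = 8.700 mg/L.
Minimum DO = C_s − D_c = 11.7 − 8.700 = 3.000 mg/L.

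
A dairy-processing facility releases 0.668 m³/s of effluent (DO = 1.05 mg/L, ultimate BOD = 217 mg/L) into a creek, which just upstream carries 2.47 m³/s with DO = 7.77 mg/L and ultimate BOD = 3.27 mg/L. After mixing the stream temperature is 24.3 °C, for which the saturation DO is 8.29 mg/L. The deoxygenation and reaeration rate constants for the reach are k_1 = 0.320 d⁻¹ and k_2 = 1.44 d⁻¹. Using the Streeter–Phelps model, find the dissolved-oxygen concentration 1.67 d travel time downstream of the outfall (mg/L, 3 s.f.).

Mixed DO = (2.47×7.77 + 0.668×1.05)/(2.47+0.668) = 19.89/3.138 = 6.339 mg/L.
Mixed L₀ = (2.47×3.27 + 0.668×217)/(3.138) = 153.0/3.138 = 48.77 mg/L.
Initial deficit D₀ = C_s − DO₀ = 8.29 − 6.339 = 1.951 mg/L.
D(1.67) = [0.320×48.77/(1.44−0.320)](e^(−0.320×1.67) − e^(−1.44×1.67)) + 1.951 e^(−1.44×1.67)
= 13.93 × (0.5860 − 0.09028) + 1.951 × 0.09028 = 7.084 mg/L.
DO = 8.29 − 7.084 = 1.206 mg/L.

DO ≈ 1.21 mg/L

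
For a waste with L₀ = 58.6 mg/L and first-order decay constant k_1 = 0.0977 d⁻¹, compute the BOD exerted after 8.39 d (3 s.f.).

y_t = L₀(1 − e^(−k_1 t)) = 58.6 × (1 − e^(−0.0977×8.39))
= 58.6 × (1 − 0.4406) = 58.6 × 0.5594 = 32.78 mg/L.

y ≈ 32.8 mg/L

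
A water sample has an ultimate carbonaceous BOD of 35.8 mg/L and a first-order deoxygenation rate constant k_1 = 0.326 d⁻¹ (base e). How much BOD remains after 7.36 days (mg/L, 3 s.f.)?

L_t = L₀ e^(−k_1 t) = 35.8 × e^(−0.326×7.36) = 35.8 × 0.09078 = 3.250 mg/L.

L ≈ 3.25 mg/L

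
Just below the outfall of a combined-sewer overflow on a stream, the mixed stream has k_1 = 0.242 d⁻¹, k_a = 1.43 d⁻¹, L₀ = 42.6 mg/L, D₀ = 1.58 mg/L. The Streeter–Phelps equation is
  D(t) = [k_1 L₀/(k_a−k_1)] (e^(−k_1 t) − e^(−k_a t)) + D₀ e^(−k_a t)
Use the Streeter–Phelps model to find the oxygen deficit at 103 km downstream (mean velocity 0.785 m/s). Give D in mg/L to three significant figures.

Travel time t = x/v = 103 km / (0.785 m/s) = 103000 m / 0.785 m/s = 131200 s = 1.519 d.
k_1 L₀/(k_a−k_1) = 0.242×42.6/(1.43−0.242) = 10.31/1.188 = 8.678 mg/L.
e^(−k_1 t) = e^(−0.242×1.519) = 0.6925; e^(−k_a t) = e^(−1.43×1.519) = 0.1140.
D = 8.678 × (0.6925 − 0.1140) + 1.58 × 0.1140 = 5.020 + 0.1801 = 5.200 mg/L.

D ≈ 5.20 mg/L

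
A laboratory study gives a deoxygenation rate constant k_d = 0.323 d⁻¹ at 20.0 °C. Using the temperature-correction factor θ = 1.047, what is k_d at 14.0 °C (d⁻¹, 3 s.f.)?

k_d(T₂) = k_d(T₁) · θ^(T₂−T₁) = 0.323 × 1.047^(14.0−20.0)
= 0.323 × 1.047^-6.00 = 0.323 × 0.7591 = 0.2452 d⁻¹.

k_d ≈ 0.245 d⁻¹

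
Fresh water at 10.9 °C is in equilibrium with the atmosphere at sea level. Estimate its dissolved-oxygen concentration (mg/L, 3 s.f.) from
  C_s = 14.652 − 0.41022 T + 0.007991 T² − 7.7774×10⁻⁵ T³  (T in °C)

C_s ≈ 11.0 mg/L

C_s = 14.652 − 0.41022×10.9 + 0.007991×10.9² − 7.7774×10⁻⁵×10.9³ = 11.03 mg/L.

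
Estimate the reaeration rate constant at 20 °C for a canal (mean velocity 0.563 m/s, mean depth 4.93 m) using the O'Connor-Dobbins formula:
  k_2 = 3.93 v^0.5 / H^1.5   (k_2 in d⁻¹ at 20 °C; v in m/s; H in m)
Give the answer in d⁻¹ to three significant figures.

k_2 ≈ 0.269 d⁻¹

k_2 = 3.93 × 0.563^0.5 / 4.93^1.5 = 3.93 × 0.7503 / 10.95 = 0.2694 d⁻¹.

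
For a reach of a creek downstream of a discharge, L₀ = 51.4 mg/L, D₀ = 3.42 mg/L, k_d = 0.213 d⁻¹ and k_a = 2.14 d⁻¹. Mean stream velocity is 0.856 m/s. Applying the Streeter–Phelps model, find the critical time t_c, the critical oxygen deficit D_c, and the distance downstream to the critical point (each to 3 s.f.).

t_c ≈ 0.719 d; D_c ≈ 4.39 mg/L; x_c ≈ 53.2 km

At the critical point dD/dt = 0, so k_d L₀ e^(−k_d t) = k_a D. Substituting D(t) from the Streeter–Phelps equation and solving for t gives
t_c = ln[(k_a/k_d)(1 − D₀(k_a−k_d)/(k_d L₀))] / (k_a−k_d).
Here k_a−k_d = 1.927 d⁻¹ and 1 − D₀(k_a−k_d)/(k_d L₀) = 1 − 3.42×1.927/(0.213×51.4) = 0.3980, so
t_c = ln(10.05 × 0.3980) / 1.927 = 1.386 / 1.927 = 0.7193 d.
D_c = (k_d/k_a) L₀ e^(−k_d t_c) = (0.213/2.14) × 51.4 × e^(−0.213×0.7193) = 0.09953 × 51.4 × 0.8580 = 4.389 mg/L.
x_c = v t_c = 0.856 m/s × 0.7193 d × 86400 s/d = 53200 m ≈ 53.2 km.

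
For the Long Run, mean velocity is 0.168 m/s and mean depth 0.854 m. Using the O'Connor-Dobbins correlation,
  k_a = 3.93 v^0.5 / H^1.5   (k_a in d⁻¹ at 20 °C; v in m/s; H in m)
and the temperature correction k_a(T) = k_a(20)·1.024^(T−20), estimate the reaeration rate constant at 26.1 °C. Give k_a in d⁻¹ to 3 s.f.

k_a ≈ 2.36 d⁻¹

k_a(20) = 3.93 × 0.168^0.5 / 0.854^1.5 = 3.93 × 0.4099 / 0.7892 = 2.041 d⁻¹.
k_a(26.1) = 2.041 × 1.024^(26.1−20) = 2.041 × 1.156 = 2.359 d⁻¹.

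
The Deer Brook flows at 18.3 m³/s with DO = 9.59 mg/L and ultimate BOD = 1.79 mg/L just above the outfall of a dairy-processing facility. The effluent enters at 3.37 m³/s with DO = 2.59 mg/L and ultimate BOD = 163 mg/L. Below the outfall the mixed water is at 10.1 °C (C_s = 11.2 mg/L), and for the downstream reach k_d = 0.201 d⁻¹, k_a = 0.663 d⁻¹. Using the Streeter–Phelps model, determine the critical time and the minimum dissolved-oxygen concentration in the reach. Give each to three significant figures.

t_c ≈ 2.01 d; minimum DO ≈ 5.77 mg/L

Mixed DO = (18.3×9.59 + 3.37×2.59)/(18.3+3.37) = 184.2/21.67 = 8.501 mg/L.
Mixed L₀ = (18.3×1.79 + 3.37×163)/(21.67) = 582.1/21.67 = 26.86 mg/L.
Initial deficit D₀ = C_s − DO₀ = 11.2 − 8.501 = 2.699 mg/L.
t_c = (1/0.4620) ln[(0.663/0.201)(1 − 2.699×0.4620/(0.201×26.86))] = 2.165 × ln(2.537) = 2.015 d.
D_c = (0.201/0.663) × 26.86 × e^(−0.201×2.015) = 0.3032 × 26.86 × 0.6670 = 5.431 mg/L.
Minimum DO = 11.2 − 5.431 = 5.769 mg/L.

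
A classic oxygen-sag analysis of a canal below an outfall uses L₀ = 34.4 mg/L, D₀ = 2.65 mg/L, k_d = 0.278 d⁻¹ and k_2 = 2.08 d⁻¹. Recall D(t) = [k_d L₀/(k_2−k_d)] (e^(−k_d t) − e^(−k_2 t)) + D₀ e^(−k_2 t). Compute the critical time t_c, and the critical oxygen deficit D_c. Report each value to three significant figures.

t_c = [1/(k_2−k_d)] ln[(k_2/k_d)(1 − D₀(k_2−k_d)/(k_d L₀))]
= [1/(2.08−0.278)] ln[(2.08/0.278)(1 − 2.65×1.802/(0.278×34.4))]
= (1/1.802) ln[7.482 × 0.5007] = 0.5549 × ln(3.746) = 0.5549 × 1.321 = 0.7329 d.
D_c = (k_d/k_2) L₀ e^(−k_d t_c) = (0.278/2.08) × 34.4 × e^(−0.278×0.7329) = 0.1337 × 34.4 × 0.8157 = 3.750 mg/L.

t_c ≈ 0.733 d; D_c ≈ 3.75 mg/L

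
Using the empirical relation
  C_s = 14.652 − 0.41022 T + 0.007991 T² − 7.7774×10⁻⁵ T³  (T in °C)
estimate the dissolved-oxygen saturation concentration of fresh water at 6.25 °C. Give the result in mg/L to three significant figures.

C_s ≈ 12.4 mg/L

C_s = 14.652 − 0.41022×6.25 + 0.007991×6.25² − 7.7774×10⁻⁵×6.25³ = 12.38 mg/L.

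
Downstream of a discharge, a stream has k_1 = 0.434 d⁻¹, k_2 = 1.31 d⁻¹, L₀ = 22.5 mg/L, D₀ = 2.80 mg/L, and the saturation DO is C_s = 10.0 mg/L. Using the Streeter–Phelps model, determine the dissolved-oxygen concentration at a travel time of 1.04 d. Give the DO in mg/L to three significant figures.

DO ≈ 5.04 mg/L

k_1 L₀/(k_2−k_1) = 0.434×22.5/(1.31−0.434) = 9.765/0.8760 = 11.15 mg/L.
e^(−k_1 t) = e^(−0.434×1.040) = 0.6368; e^(−k_2 t) = e^(−1.31×1.040) = 0.2560.
D = 11.15 × (0.6368 − 0.2560) + 2.80 × 0.2560 = 4.244 + 0.7169 = 4.961 mg/L.
DO = C_s − D = 10.0 − 4.961 = 5.039 mg/L.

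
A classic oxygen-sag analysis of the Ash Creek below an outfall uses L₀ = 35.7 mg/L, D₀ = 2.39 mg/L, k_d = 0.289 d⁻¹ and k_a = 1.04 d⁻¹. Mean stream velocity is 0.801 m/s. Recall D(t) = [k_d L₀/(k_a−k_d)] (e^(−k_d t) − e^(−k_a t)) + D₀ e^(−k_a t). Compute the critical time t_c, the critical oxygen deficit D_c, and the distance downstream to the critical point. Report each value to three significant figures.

t_c ≈ 1.45 d; D_c ≈ 6.52 mg/L; x_c ≈ 100 km

At the critical point dD/dt = 0, so k_d L₀ e^(−k_d t) = k_a D. Substituting D(t) from the Streeter–Phelps equation and solving for t gives
t_c = ln[(k_a/k_d)(1 − D₀(k_a−k_d)/(k_d L₀))] / (k_a−k_d).
Here k_a−k_d = 0.7510 d⁻¹ and 1 − D₀(k_a−k_d)/(k_d L₀) = 1 − 2.39×0.7510/(0.289×35.7) = 0.8260, so
t_c = ln(3.599 × 0.8260) / 0.7510 = 1.089 / 0.7510 = 1.451 d.
D_c = (k_d/k_a) L₀ e^(−k_d t_c) = (0.289/1.04) × 35.7 × e^(−0.289×1.451) = 0.2779 × 35.7 × 0.6576 = 6.523 mg/L.
x_c = v t_c = 0.801 m/s × 1.451 d × 86400 s/d = 100400 m ≈ 100 km.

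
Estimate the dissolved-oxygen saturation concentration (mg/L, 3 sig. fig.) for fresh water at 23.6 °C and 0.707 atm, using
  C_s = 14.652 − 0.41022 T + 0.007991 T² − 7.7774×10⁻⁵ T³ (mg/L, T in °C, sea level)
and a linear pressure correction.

C_s ≈ 5.94 mg/L

At sea level: C_s = 14.652 − 0.41022×23.6 + 0.007991×23.6² − 7.7774×10⁻⁵×23.6³ = 8.399 mg/L.
Pressure correction: C_s' = 8.399 × 0.707 = 5.938 mg/L.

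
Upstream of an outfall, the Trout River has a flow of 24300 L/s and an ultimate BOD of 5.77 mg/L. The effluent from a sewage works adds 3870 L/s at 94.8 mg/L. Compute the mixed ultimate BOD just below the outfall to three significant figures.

18.0 mg/L

Flow-weighted mixing: C = (Q_r C_r + Q_w C_w)/(Q_r + Q_w)
= (24300×5.77 + 3870×94.8)/(24300 + 3870) = 507100/28170 = 18.00 mg/L.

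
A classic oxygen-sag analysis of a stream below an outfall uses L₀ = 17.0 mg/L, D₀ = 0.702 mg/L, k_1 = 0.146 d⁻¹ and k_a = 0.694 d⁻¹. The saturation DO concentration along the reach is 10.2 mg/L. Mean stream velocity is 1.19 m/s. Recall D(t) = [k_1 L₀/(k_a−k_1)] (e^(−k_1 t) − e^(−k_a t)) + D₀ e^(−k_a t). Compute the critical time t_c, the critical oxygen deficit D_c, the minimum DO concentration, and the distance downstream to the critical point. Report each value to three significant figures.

t_c ≈ 2.54 d; D_c ≈ 2.47 mg/L; min DO ≈ 7.73 mg/L; x_c ≈ 261 km

At the critical point dD/dt = 0, so k_1 L₀ e^(−k_1 t) = k_a D. Substituting D(t) from the Streeter–Phelps equation and solving for t gives
t_c = ln[(k_a/k_1)(1 − D₀(k_a−k_1)/(k_1 L₀))] / (k_a−k_1).
Here k_a−k_1 = 0.5480 d⁻¹ and 1 − D₀(k_a−k_1)/(k_1 L₀) = 1 − 0.702×0.5480/(0.146×17.0) = 0.8450, so
t_c = ln(4.753 × 0.8450) / 0.5480 = 1.390 / 0.5480 = 2.537 d.
D_c = (k_1/k_a) L₀ e^(−k_1 t_c) = (0.146/0.694) × 17.0 × e^(−0.146×2.537) = 0.2104 × 17.0 × 0.6904 = 2.469 mg/L.
Minimum DO = C_s − D_c = 10.2 − 2.469 = 7.731 mg/L.
x_c = v t_c = 1.19 m/s × 2.537 d × 86400 s/d = 260900 m ≈ 261 km.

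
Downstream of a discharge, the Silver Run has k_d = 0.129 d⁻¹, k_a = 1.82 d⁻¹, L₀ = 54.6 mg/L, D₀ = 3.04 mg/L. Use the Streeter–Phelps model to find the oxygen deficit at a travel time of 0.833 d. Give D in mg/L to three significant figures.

k_d L₀/(k_a−k_d) = 0.129×54.6/(1.82−0.129) = 7.043/1.691 = 4.165 mg/L.
e^(−k_d t) = e^(−0.129×0.8330) = 0.8981; e^(−k_a t) = e^(−1.82×0.8330) = 0.2196.
D = 4.165 × (0.8981 − 0.2196) + 3.04 × 0.2196 = 2.826 + 0.6675 = 3.494 mg/L.

D ≈ 3.49 mg/L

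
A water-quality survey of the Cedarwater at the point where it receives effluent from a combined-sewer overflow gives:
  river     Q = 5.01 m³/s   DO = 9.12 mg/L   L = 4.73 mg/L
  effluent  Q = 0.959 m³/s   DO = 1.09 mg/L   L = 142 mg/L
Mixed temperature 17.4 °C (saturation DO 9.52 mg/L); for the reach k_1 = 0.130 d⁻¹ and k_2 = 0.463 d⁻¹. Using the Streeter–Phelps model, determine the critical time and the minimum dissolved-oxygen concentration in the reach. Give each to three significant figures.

t_c ≈ 3.28 d; minimum DO ≈ 4.61 mg/L

Mixed DO = (5.01×9.12 + 0.959×1.09)/(5.01+0.959) = 46.74/5.969 = 7.830 mg/L.
Mixed L₀ = (5.01×4.73 + 0.959×142)/(5.969) = 159.9/5.969 = 26.78 mg/L.
Initial deficit D₀ = C_s − DO₀ = 9.52 − 7.830 = 1.690 mg/L.
t_c = (1/0.3330) ln[(0.463/0.130)(1 − 1.690×0.3330/(0.130×26.78))] = 3.003 × ln(2.986) = 3.285 d.
D_c = (0.130/0.463) × 26.78 × e^(−0.130×3.285) = 0.2808 × 26.78 × 0.6524 = 4.907 mg/L.
Minimum DO = 9.52 − 4.907 = 4.613 mg/L.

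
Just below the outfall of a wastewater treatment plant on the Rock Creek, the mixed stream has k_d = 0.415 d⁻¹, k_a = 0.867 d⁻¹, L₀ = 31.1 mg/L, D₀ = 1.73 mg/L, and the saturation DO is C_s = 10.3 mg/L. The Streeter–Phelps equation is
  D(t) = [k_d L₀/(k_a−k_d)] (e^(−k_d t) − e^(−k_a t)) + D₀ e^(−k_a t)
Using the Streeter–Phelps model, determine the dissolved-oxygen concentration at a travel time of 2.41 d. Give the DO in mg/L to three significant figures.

k_d L₀/(k_a−k_d) = 0.415×31.1/(0.867−0.415) = 12.91/0.4520 = 28.55 mg/L.
e^(−k_d t) = e^(−0.415×2.410) = 0.3678; e^(−k_a t) = e^(−0.867×2.410) = 0.1238.
D = 28.55 × (0.3678 − 0.1238) + 1.73 × 0.1238 = 6.969 + 0.2141 = 7.183 mg/L.
DO = C_s − D = 10.3 − 7.183 = 3.117 mg/L.

DO ≈ 3.12 mg/L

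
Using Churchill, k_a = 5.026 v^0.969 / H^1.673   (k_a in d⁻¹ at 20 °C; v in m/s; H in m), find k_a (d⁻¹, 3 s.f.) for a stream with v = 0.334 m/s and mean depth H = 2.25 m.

k_a ≈ 0.447 d⁻¹

k_a = 5.026 × 0.334^0.969 / 2.25^1.673 = 5.026 × 0.3455 / 3.883 = 0.4472 d⁻¹.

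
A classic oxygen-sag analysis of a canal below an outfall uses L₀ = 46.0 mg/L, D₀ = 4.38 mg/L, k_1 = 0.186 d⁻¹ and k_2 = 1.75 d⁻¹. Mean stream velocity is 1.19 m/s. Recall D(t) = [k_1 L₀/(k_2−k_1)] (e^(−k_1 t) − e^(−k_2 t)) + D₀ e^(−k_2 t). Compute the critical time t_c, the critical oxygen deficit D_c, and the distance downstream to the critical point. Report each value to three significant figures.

t_c ≈ 0.402 d; D_c ≈ 4.54 mg/L; x_c ≈ 41.3 km

t_c = [1/(k_2−k_1)] ln[(k_2/k_1)(1 − D₀(k_2−k_1)/(k_1 L₀))]
= [1/(1.75−0.186)] ln[(1.75/0.186)(1 − 4.38×1.564/(0.186×46.0))]
= (1/1.564) ln[9.409 × 0.1994] = 0.6394 × ln(1.876) = 0.6394 × 0.6290 = 0.4021 d.
L(t_c) = L₀ e^(−k_1 t_c) = 46.0 × 0.9279 = 42.68 mg/L, and at the critical point k_2 D_c = k_1 L, so D_c = (0.186/1.75) × 42.68 = 4.537 mg/L.
x_c = v t_c = 1.19 m/s × 0.4021 d × 86400 s/d = 41350 m ≈ 41.3 km.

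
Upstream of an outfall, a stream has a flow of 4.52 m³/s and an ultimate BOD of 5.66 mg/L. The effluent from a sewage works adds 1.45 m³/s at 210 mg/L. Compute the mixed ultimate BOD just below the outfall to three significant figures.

Flow-weighted mixing: C = (Q_r C_r + Q_w C_w)/(Q_r + Q_w)
= (4.52×5.66 + 1.45×210)/(4.52 + 1.45) = 330.1/5.970 = 55.29 mg/L.

55.3 mg/L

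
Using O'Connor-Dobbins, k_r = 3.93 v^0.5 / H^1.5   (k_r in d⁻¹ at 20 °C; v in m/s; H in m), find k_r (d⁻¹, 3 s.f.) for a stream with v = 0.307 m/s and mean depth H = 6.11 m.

k_r ≈ 0.144 d⁻¹

k_r = 3.93 × 0.307^0.5 / 6.11^1.5 = 3.93 × 0.5541 / 15.10 = 0.1442 d⁻¹.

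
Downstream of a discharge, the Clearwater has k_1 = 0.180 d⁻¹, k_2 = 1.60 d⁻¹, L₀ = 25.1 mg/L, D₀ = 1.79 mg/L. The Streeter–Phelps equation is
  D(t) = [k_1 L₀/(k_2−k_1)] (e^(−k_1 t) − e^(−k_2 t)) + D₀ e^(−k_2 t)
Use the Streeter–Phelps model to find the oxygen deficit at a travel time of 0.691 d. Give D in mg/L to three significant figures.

k_1 L₀/(k_2−k_1) = 0.180×25.1/(1.60−0.180) = 4.518/1.420 = 3.182 mg/L.
e^(−k_1 t) = e^(−0.180×0.6910) = 0.8830; e^(−k_2 t) = e^(−1.60×0.6910) = 0.3310.
D = 3.182 × (0.8830 − 0.3310) + 1.79 × 0.3310 = 1.756 + 0.5925 = 2.349 mg/L.

D ≈ 2.35 mg/L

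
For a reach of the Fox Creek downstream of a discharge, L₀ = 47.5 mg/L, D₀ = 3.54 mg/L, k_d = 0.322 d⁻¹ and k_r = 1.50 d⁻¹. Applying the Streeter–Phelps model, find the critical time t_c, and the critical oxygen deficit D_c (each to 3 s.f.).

t_c = [1/(k_r−k_d)] ln[(k_r/k_d)(1 − D₀(k_r−k_d)/(k_d L₀))]
= [1/(1.50−0.322)] ln[(1.50/0.322)(1 − 3.54×1.178/(0.322×47.5))]
= (1/1.178) ln[4.658 × 0.7274] = 0.8489 × ln(3.388) = 0.8489 × 1.220 = 1.036 d.
L(t_c) = L₀ e^(−k_d t_c) = 47.5 × 0.7164 = 34.03 mg/L, and at the critical point k_r D_c = k_d L, so D_c = (0.322/1.50) × 34.03 = 7.305 mg/L.

t_c ≈ 1.04 d; D_c ≈ 7.30 mg/L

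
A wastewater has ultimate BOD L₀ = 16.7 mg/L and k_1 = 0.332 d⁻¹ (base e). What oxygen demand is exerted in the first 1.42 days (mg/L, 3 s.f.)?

y_t = L₀(1 − e^(−k_1 t)) = 16.7 × (1 − e^(−0.332×1.42))
= 16.7 × (1 − 0.6241) = 16.7 × 0.3759 = 6.277 mg/L.

y ≈ 6.28 mg/L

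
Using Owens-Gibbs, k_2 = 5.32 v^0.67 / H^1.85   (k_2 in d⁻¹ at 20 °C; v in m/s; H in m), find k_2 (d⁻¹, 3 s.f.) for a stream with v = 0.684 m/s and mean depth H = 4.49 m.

k_2 ≈ 0.256 d⁻¹

k_2 = 5.32 × 0.684^0.67 / 4.49^1.85 = 5.32 × 0.7753 / 16.09 = 0.2563 d⁻¹.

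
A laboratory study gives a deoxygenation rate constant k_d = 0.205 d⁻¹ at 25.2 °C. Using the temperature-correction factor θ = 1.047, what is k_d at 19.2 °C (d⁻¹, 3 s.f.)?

k_d ≈ 0.156 d⁻¹

k_d(T₂) = k_d(T₁) · θ^(T₂−T₁) = 0.205 × 1.047^(19.2−25.2)
= 0.205 × 1.047^-6.00 = 0.205 × 0.7591 = 0.1556 d⁻¹.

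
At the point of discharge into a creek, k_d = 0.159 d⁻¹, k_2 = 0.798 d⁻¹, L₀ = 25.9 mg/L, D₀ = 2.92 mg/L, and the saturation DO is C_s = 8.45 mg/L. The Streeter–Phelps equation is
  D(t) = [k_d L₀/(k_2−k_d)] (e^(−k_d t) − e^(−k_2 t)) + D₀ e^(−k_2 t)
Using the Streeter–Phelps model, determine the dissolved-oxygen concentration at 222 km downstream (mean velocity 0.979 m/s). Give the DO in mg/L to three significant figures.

DO ≈ 4.64 mg/L

Travel time t = x/v = 222 km / (0.979 m/s) = 222000 m / 0.979 m/s = 226800 s = 2.625 d.
k_d L₀/(k_2−k_d) = 0.159×25.9/(0.798−0.159) = 4.118/0.6390 = 6.445 mg/L.
e^(−k_d t) = e^(−0.159×2.625) = 0.6588; e^(−k_2 t) = e^(−0.798×2.625) = 0.1231.
D = 6.445 × (0.6588 − 0.1231) + 2.92 × 0.1231 = 3.452 + 0.3596 = 3.812 mg/L.
DO = C_s − D = 8.45 − 3.812 = 4.638 mg/L.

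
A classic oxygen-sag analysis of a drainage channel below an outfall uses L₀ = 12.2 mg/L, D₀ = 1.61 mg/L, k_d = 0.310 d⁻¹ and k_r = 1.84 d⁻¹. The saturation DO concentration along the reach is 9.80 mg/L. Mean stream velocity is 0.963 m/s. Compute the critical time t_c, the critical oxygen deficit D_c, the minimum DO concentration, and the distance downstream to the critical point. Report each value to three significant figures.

t_c ≈ 0.475 d; D_c ≈ 1.77 mg/L; min DO ≈ 8.03 mg/L; x_c ≈ 39.6 km

At the critical point dD/dt = 0, so k_d L₀ e^(−k_d t) = k_r D. Substituting D(t) from the Streeter–Phelps equation and solving for t gives
t_c = ln[(k_r/k_d)(1 − D₀(k_r−k_d)/(k_d L₀))] / (k_r−k_d).
Here k_r−k_d = 1.530 d⁻¹ and 1 − D₀(k_r−k_d)/(k_d L₀) = 1 − 1.61×1.530/(0.310×12.2) = 0.3487, so
t_c = ln(5.935 × 0.3487) / 1.530 = 0.7273 / 1.530 = 0.4754 d.
D_c = (k_d/k_r) L₀ e^(−k_d t_c) = (0.310/1.84) × 12.2 × e^(−0.310×0.4754) = 0.1685 × 12.2 × 0.8630 = 1.774 mg/L.
Minimum DO = C_s − D_c = 9.80 − 1.774 = 8.026 mg/L.
x_c = v t_c = 0.963 m/s × 0.4754 d × 86400 s/d = 39550 m ≈ 39.6 km.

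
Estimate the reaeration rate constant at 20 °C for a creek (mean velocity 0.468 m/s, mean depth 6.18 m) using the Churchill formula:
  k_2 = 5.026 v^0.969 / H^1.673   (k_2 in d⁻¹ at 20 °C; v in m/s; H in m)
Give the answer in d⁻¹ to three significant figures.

k_2 ≈ 0.114 d⁻¹

k_2 = 5.026 × 0.468^0.969 / 6.18^1.673 = 5.026 × 0.4791 / 21.05 = 0.1144 d⁻¹.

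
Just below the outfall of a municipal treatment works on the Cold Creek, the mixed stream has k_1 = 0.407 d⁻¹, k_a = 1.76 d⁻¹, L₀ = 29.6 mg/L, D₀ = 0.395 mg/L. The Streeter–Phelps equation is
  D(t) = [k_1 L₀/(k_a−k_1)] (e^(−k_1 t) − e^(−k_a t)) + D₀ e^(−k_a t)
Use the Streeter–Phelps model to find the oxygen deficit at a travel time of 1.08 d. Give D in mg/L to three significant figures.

D ≈ 4.47 mg/L

k_1 L₀/(k_a−k_1) = 0.407×29.6/(1.76−0.407) = 12.05/1.353 = 8.904 mg/L.
e^(−k_1 t) = e^(−0.407×1.080) = 0.6443; e^(−k_a t) = e^(−1.76×1.080) = 0.1494.
D = 8.904 × (0.6443 − 0.1494) + 0.395 × 0.1494 = 4.406 + 0.05903 = 4.465 mg/L.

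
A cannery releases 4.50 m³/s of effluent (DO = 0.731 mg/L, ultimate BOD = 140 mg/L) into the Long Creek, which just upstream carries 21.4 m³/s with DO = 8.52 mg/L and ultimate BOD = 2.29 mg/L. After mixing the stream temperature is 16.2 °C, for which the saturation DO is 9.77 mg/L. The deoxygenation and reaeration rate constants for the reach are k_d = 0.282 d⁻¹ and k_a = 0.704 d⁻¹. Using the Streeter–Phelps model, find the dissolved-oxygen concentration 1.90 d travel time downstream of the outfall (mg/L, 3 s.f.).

DO ≈ 3.43 mg/L

Mixed DO = (21.4×8.52 + 4.50×0.731)/(21.4+4.50) = 185.6/25.90 = 7.167 mg/L.
Mixed L₀ = (21.4×2.29 + 4.50×140)/(25.90) = 679.0/25.90 = 26.22 mg/L.
Initial deficit D₀ = C_s − DO₀ = 9.77 − 7.167 = 2.603 mg/L.
D(1.90) = [0.282×26.22/(0.704−0.282)](e^(−0.282×1.90) − e^(−0.704×1.90)) + 2.603 e^(−0.704×1.90)
= 17.52 × (0.5852 − 0.2625) + 2.603 × 0.2625 = 6.337 mg/L.
DO = 9.77 − 6.337 = 3.433 mg/L.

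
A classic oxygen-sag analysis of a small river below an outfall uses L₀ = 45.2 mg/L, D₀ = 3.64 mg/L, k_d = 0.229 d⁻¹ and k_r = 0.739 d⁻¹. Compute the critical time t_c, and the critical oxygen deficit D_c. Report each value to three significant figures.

At the critical point dD/dt = 0, so k_d L₀ e^(−k_d t) = k_r D. Substituting D(t) from the Streeter–Phelps equation and solving for t gives
t_c = ln[(k_r/k_d)(1 − D₀(k_r−k_d)/(k_d L₀))] / (k_r−k_d).
Here k_r−k_d = 0.5100 d⁻¹ and 1 − D₀(k_r−k_d)/(k_d L₀) = 1 − 3.64×0.5100/(0.229×45.2) = 0.8207, so
t_c = ln(3.227 × 0.8207) / 0.5100 = 0.9739 / 0.5100 = 1.910 d.
L(t_c) = L₀ e^(−k_d t_c) = 45.2 × 0.6458 = 29.19 mg/L, and at the critical point k_r D_c = k_d L, so D_c = (0.229/0.739) × 29.19 = 9.045 mg/L.

t_c ≈ 1.91 d; D_c ≈ 9.05 mg/L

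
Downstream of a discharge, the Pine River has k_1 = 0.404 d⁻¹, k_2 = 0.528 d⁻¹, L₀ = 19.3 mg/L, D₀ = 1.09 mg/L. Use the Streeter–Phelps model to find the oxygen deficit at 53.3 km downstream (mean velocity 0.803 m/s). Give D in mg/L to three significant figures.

D ≈ 4.92 mg/L

Travel time t = x/v = 53.3 km / (0.803 m/s) = 53300 m / 0.803 m/s = 66380 s = 0.7682 d.
k_1 L₀/(k_2−k_1) = 0.404×19.3/(0.528−0.404) = 7.797/0.1240 = 62.88 mg/L.
e^(−k_1 t) = e^(−0.404×0.7682) = 0.7332; e^(−k_2 t) = e^(−0.528×0.7682) = 0.6666.
D = 62.88 × (0.7332 − 0.6666) + 1.09 × 0.6666 = 4.189 + 0.7265 = 4.916 mg/L.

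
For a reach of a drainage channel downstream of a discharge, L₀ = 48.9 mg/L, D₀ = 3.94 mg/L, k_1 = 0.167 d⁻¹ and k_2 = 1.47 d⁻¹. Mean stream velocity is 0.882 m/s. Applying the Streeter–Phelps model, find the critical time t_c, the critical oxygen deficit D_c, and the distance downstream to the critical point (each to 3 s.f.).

At the critical point dD/dt = 0, so k_1 L₀ e^(−k_1 t) = k_2 D. Substituting D(t) from the Streeter–Phelps equation and solving for t gives
t_c = ln[(k_2/k_1)(1 − D₀(k_2−k_1)/(k_1 L₀))] / (k_2−k_1).
Here k_2−k_1 = 1.303 d⁻¹ and 1 − D₀(k_2−k_1)/(k_1 L₀) = 1 − 3.94×1.303/(0.167×48.9) = 0.3713, so
t_c = ln(8.802 × 0.3713) / 1.303 = 1.184 / 1.303 = 0.9090 d.
D_c = (k_1/k_2) L₀ e^(−k_1 t_c) = (0.167/1.47) × 48.9 × e^(−0.167×0.9090) = 0.1136 × 48.9 × 0.8592 = 4.773 mg/L.
x_c = v t_c = 0.882 m/s × 0.9090 d × 86400 s/d = 69270 m ≈ 69.3 km.

t_c ≈ 0.909 d; D_c ≈ 4.77 mg/L; x_c ≈ 69.3 km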